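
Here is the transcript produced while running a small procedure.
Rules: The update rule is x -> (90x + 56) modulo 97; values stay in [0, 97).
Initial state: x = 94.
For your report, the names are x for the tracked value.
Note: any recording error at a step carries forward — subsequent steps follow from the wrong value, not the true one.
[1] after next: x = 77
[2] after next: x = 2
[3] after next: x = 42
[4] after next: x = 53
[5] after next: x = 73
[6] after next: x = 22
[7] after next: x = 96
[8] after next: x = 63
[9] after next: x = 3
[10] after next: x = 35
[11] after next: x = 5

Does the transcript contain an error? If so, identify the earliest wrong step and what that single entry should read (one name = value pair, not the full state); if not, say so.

step 1: x = (90*94 + 56) mod 97 = 77 -> in agreement
step 2: x = (90*77 + 56) mod 97 = 2 -> no discrepancy
step 3: x = (90*2 + 56) mod 97 = 42 -> in agreement
step 4: x = (90*42 + 56) mod 97 = 53 -> no discrepancy
step 5: x = (90*53 + 56) mod 97 = 73 -> consistent with the transcript
step 6: x = (90*73 + 56) mod 97 = 30 -> the recorded entry deviates here
First deviation found at step 6; the corrected entry is x = 30.

step 6, x = 30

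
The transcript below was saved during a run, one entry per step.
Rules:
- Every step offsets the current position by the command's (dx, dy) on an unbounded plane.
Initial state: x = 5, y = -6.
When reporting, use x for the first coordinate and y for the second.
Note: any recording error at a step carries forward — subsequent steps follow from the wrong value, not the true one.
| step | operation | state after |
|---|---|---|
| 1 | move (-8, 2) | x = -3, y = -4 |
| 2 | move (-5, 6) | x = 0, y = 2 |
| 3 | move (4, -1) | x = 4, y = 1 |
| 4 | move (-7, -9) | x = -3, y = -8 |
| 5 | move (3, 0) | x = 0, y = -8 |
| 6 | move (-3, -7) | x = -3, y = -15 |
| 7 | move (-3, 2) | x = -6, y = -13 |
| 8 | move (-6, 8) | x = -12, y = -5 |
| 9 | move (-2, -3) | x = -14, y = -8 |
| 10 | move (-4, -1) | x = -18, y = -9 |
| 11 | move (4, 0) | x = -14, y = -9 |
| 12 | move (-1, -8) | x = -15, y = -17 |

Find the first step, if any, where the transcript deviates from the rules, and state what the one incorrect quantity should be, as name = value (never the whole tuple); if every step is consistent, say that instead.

Step 1: x = 5 + (-8) = -3, y = -6 + (2) = -4 — no discrepancy.
Step 2: x = -3 + (-5) = -8, y = -4 + (6) = 2 — a discrepancy with the transcript.
That makes step 2 the first incorrect line — x = -8 is what it should show.

step 2, x = -8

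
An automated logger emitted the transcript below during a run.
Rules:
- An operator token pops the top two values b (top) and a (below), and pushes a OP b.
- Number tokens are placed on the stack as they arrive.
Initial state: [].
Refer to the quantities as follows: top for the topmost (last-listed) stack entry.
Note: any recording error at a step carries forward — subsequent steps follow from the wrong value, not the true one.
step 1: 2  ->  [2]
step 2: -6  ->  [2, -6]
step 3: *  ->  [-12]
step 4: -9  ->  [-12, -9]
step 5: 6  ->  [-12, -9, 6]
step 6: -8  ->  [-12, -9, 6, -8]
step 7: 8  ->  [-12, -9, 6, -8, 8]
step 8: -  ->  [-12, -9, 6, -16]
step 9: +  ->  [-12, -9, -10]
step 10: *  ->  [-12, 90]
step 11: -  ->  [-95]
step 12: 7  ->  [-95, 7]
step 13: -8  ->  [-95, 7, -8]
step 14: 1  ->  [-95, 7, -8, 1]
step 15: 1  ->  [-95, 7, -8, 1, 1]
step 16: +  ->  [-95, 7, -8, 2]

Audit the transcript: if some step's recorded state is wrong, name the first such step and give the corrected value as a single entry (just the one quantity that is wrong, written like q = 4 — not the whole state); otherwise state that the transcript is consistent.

step 11, top = -102

step 1: push 2: top = 2 -> exactly as logged
step 2: push -6: top = -6 -> confirmed correct
step 3: 2 * -6 = -12 -> matches
step 4: push -9: top = -9 -> matches
step 5: push 6: top = 6 -> verified
step 6: push -8: top = -8 -> exactly as logged
step 7: push 8: top = 8 -> in agreement
step 8: -8 - 8 = -16 -> consistent with the transcript
step 9: 6 + -16 = -10 -> no discrepancy
step 10: -9 * -10 = 90 -> matches
step 11: -12 - 90 = -102 -> the transcript disagrees here
So the first discrepancy is step 11, where the right value is top = -102.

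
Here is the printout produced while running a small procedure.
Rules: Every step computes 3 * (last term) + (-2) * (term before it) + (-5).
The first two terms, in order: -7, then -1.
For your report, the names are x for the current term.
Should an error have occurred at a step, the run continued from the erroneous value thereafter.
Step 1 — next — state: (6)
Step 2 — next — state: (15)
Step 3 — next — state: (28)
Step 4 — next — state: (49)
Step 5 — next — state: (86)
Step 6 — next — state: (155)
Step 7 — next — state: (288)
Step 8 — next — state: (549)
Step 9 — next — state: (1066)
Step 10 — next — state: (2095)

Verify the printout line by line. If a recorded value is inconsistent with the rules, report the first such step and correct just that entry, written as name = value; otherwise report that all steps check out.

no error

Recomputing the run from the initial state:
step 1: x = 6
step 2: x = 15
step 3: x = 28
step 4: x = 49
step 5: x = 86
step 6: x = 155
step 7: x = 288
step 8: x = 549
step 9: x = 1066
step 10: x = 2095
This matches the printout at every step.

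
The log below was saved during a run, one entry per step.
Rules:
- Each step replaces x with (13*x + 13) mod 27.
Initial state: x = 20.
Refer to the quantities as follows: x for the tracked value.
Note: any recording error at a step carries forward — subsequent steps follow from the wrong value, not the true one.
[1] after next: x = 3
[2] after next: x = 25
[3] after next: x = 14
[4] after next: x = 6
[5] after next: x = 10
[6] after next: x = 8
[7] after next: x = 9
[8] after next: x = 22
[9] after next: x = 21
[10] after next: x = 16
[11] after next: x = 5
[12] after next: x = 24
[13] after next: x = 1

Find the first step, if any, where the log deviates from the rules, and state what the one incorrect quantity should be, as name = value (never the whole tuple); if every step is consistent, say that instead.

step 9, x = 2

Recomputing the run from the initial state:
step 1: x = 3
step 2: x = 25
step 3: x = 14
step 4: x = 6
step 5: x = 10
step 6: x = 8
step 7: x = 9
step 8: x = 22
step 9: x = 2
step 10: x = 12
step 11: x = 7
step 12: x = 23
step 13: x = 15
The first disagreement with the log is at step 9, where the value should be x = 2.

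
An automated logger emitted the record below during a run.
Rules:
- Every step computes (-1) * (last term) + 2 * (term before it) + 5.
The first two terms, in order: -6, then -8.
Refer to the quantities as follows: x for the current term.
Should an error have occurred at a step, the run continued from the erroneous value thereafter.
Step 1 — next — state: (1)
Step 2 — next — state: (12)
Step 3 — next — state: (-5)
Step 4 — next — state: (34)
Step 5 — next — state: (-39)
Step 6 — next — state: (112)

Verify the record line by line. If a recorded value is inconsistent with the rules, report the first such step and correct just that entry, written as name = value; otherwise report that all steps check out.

step 2, x = -12

1. x = -1*(-8) + (2)*(-6) + (5) = 1 (in agreement)
2. x = -1*(1) + (2)*(-8) + (5) = -12 (not what was recorded)
First deviation found at step 2; the corrected entry is x = -12.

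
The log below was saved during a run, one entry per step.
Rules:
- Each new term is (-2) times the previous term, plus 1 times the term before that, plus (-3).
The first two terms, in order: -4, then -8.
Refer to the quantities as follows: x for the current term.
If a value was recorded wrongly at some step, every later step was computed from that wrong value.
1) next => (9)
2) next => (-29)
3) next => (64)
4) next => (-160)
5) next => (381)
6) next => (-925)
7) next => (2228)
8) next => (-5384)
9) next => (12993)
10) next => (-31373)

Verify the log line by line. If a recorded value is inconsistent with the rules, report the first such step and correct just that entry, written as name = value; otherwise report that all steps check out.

Recomputing the run from the initial state:
step 1: x = 9
step 2: x = -29
step 3: x = 64
step 4: x = -160
step 5: x = 381
step 6: x = -925
step 7: x = 2228
step 8: x = -5384
step 9: x = 12993
step 10: x = -31373
This matches the log at every step.

no error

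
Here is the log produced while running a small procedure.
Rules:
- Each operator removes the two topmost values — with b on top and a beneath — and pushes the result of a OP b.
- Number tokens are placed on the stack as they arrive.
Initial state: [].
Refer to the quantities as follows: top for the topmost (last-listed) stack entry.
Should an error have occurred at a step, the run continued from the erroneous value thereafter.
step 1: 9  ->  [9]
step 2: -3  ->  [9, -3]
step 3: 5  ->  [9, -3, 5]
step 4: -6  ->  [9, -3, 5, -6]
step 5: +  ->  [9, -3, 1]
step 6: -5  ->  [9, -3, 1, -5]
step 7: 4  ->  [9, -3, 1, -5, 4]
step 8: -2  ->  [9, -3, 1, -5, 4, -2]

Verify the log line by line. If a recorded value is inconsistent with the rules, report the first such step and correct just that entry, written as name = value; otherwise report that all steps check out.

Step 1: push 9: top = 9 — checks out.
Step 2: push -3: top = -3 — verified.
Step 3: push 5: top = 5 — consistent with the log.
Step 4: push -6: top = -6 — same as recorded.
Step 5: 5 + -6 = -1 — the log disagrees here.
The audit stops at step 5: the recorded entry is wrong and should be top = -1.

step 5, top = -1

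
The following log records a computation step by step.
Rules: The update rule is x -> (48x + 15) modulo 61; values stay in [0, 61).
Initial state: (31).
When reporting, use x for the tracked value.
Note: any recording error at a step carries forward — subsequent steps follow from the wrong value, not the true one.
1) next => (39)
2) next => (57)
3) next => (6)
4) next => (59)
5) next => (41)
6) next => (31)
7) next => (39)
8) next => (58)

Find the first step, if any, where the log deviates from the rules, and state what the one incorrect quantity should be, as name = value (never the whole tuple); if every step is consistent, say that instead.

1. x = (48*31 + 15) mod 61 = 39 (no discrepancy)
2. x = (48*39 + 15) mod 61 = 57 (confirmed correct)
3. x = (48*57 + 15) mod 61 = 6 (same as recorded)
4. x = (48*6 + 15) mod 61 = 59 (agrees with the log)
5. x = (48*59 + 15) mod 61 = 41 (verified)
6. x = (48*41 + 15) mod 61 = 31 (checks out)
7. x = (48*31 + 15) mod 61 = 39 (no discrepancy)
8. x = (48*39 + 15) mod 61 = 57 (the entry is off here)
The audit stops at step 8: the recorded entry is wrong and should be x = 57.

step 8, x = 57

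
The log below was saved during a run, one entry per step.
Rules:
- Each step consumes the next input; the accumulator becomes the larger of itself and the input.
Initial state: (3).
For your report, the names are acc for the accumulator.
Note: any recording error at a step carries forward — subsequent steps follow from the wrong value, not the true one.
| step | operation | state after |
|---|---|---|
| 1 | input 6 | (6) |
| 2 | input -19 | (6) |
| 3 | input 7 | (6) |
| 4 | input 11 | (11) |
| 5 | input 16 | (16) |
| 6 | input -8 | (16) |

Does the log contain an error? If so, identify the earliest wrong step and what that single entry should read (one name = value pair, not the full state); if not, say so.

step 3, acc = 7

1. acc = max(3, 6) = 6 (confirmed correct)
2. acc = max(6, -19) = 6 (checks out)
3. acc = max(6, 7) = 7 (a discrepancy with the log)
So the first discrepancy is step 3, where the right value is acc = 7.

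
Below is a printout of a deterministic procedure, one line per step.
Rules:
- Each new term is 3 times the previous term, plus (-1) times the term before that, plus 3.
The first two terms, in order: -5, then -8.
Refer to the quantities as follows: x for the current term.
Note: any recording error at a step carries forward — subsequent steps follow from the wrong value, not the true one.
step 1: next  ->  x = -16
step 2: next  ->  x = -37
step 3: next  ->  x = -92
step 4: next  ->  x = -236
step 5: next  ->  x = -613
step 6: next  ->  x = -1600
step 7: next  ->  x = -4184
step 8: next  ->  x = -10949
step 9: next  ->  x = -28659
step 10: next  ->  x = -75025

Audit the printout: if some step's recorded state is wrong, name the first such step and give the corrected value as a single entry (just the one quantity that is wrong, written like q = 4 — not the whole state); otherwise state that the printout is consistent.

Recomputing the run from the initial state:
step 1: x = -16
step 2: x = -37
step 3: x = -92
step 4: x = -236
step 5: x = -613
step 6: x = -1600
step 7: x = -4184
step 8: x = -10949
step 9: x = -28660
step 10: x = -75028
The first disagreement with the printout is at step 9, where the value should be x = -28660.

step 9, x = -28660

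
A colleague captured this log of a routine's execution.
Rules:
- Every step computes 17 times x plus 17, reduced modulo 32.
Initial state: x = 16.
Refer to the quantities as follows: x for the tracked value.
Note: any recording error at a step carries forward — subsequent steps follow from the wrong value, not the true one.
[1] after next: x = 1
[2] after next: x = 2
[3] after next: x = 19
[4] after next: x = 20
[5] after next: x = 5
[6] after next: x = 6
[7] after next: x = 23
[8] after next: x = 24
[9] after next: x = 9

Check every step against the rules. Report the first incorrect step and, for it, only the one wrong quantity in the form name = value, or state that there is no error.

Step 1: x = (17*16 + 17) mod 32 = 1 — in agreement.
Step 2: x = (17*1 + 17) mod 32 = 2 — checks out.
Step 3: x = (17*2 + 17) mod 32 = 19 — no discrepancy.
Step 4: x = (17*19 + 17) mod 32 = 20 — checks out.
Step 5: x = (17*20 + 17) mod 32 = 5 — exactly as logged.
Step 6: x = (17*5 + 17) mod 32 = 6 — in agreement.
Step 7: x = (17*6 + 17) mod 32 = 23 — agrees with the log.
Step 8: x = (17*23 + 17) mod 32 = 24 — verified.
Step 9: x = (17*24 + 17) mod 32 = 9 — confirmed correct.
The whole run recomputes cleanly — no discrepancies.

no error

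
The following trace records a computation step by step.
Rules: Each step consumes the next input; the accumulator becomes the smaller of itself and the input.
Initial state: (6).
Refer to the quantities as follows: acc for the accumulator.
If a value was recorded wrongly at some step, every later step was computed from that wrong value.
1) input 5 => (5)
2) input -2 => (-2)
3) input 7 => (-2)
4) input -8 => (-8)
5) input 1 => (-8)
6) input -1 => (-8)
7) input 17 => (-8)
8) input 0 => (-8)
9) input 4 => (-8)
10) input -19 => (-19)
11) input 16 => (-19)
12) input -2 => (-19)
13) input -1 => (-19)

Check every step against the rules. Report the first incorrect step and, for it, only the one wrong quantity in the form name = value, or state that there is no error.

no error

Recomputing the run from the initial state:
step 1: acc = 5
step 2: acc = -2
step 3: acc = -2
step 4: acc = -8
step 5: acc = -8
step 6: acc = -8
step 7: acc = -8
step 8: acc = -8
step 9: acc = -8
step 10: acc = -19
step 11: acc = -19
step 12: acc = -19
step 13: acc = -19
This matches the trace at every step.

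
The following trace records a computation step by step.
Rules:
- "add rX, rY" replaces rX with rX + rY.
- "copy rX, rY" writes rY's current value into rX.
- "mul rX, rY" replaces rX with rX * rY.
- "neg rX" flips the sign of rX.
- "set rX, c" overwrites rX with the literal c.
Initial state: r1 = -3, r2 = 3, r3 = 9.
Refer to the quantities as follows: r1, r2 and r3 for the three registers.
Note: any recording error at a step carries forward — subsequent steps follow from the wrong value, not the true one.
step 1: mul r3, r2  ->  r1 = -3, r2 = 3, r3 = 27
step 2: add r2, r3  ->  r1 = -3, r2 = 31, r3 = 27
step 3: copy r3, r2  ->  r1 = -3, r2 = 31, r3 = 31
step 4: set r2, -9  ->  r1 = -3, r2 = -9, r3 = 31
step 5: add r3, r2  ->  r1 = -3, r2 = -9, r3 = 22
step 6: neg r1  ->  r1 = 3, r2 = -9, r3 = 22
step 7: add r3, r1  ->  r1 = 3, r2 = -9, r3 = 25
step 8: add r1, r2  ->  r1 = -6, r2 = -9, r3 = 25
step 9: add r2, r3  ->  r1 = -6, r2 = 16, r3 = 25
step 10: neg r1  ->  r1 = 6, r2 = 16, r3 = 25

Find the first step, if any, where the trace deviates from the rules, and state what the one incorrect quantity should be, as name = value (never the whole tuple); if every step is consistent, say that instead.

step 1: r3 = 9 * 3 = 27 -> checks out
step 2: r2 = 3 + 27 = 30 -> the trace has a different value
That makes step 2 the first incorrect line — r2 = 30 is what it should show.

step 2, r2 = 30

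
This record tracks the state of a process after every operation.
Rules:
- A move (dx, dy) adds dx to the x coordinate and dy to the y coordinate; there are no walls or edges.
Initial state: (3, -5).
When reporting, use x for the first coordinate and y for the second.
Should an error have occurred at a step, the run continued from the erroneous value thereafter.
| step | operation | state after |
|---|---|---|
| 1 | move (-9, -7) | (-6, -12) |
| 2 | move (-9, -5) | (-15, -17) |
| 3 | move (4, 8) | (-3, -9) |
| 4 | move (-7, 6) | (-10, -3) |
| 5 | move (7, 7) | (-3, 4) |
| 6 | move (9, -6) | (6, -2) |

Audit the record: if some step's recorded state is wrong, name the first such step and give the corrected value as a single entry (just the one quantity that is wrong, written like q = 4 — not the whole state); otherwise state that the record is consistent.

step 3, x = -11

step 1: x = 3 + (-9) = -6, y = -5 + (-7) = -12 -> checks out
step 2: x = -6 + (-9) = -15, y = -12 + (-5) = -17 -> agrees with the record
step 3: x = -15 + (4) = -11, y = -17 + (8) = -9 -> the record has a different value
The audit stops at step 3: the recorded entry is wrong and should be x = -11.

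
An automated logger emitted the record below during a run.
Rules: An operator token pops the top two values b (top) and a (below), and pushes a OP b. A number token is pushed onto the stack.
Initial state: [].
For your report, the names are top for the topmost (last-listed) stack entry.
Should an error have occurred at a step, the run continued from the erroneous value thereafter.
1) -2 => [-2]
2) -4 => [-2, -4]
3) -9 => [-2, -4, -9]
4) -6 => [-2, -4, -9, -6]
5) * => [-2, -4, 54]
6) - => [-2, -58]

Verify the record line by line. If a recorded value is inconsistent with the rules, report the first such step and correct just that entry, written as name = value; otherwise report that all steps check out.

1. push -2: top = -2 (verified)
2. push -4: top = -4 (no discrepancy)
3. push -9: top = -9 (consistent with the record)
4. push -6: top = -6 (in agreement)
5. -9 * -6 = 54 (same as recorded)
6. -4 - 54 = -58 (agrees with the record)
Nothing is out of place; the run is error-free.

no error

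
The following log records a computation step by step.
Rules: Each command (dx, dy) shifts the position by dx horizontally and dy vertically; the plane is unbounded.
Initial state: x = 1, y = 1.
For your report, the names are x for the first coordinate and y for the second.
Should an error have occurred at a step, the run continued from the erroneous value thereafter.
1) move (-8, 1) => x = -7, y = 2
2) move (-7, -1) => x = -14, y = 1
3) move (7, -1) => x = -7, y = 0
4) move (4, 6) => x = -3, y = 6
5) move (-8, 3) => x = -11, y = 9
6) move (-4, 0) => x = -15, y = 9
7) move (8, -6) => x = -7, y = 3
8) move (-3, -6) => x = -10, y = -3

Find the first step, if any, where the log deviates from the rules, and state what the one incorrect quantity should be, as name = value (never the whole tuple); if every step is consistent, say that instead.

Recomputing the run from the initial state:
step 1: x = -7, y = 2
step 2: x = -14, y = 1
step 3: x = -7, y = 0
step 4: x = -3, y = 6
step 5: x = -11, y = 9
step 6: x = -15, y = 9
step 7: x = -7, y = 3
step 8: x = -10, y = -3
This matches the log at every step.

no error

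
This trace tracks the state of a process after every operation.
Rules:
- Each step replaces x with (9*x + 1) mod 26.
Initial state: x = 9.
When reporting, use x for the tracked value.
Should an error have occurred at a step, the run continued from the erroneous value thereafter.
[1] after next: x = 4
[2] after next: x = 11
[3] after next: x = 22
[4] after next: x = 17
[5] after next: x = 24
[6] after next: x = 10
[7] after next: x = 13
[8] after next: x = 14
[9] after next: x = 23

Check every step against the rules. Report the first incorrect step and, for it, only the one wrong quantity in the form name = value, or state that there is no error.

1. x = (9*9 + 1) mod 26 = 4 (consistent with the trace)
2. x = (9*4 + 1) mod 26 = 11 (no discrepancy)
3. x = (9*11 + 1) mod 26 = 22 (agrees with the trace)
4. x = (9*22 + 1) mod 26 = 17 (no discrepancy)
5. x = (9*17 + 1) mod 26 = 24 (matches)
6. x = (9*24 + 1) mod 26 = 9 (the recorded entry deviates here)
Step 6 is the first one off; corrected, x = 9.

step 6, x = 9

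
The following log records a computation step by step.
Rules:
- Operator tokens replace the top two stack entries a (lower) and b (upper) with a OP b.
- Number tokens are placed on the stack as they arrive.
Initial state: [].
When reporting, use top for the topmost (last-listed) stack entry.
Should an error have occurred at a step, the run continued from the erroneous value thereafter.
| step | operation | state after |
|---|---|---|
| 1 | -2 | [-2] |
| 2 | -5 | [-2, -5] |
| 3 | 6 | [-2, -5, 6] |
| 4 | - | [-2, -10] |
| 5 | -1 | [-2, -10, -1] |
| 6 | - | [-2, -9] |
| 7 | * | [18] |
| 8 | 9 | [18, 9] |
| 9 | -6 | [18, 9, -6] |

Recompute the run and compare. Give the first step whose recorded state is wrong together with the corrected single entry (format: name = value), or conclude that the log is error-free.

step 4, top = -11

step 1: push -2: top = -2 -> confirmed correct
step 2: push -5: top = -5 -> confirmed correct
step 3: push 6: top = 6 -> no discrepancy
step 4: -5 - 6 = -11 -> the log has a different value
That makes step 4 the first incorrect line — top = -11 is what it should show.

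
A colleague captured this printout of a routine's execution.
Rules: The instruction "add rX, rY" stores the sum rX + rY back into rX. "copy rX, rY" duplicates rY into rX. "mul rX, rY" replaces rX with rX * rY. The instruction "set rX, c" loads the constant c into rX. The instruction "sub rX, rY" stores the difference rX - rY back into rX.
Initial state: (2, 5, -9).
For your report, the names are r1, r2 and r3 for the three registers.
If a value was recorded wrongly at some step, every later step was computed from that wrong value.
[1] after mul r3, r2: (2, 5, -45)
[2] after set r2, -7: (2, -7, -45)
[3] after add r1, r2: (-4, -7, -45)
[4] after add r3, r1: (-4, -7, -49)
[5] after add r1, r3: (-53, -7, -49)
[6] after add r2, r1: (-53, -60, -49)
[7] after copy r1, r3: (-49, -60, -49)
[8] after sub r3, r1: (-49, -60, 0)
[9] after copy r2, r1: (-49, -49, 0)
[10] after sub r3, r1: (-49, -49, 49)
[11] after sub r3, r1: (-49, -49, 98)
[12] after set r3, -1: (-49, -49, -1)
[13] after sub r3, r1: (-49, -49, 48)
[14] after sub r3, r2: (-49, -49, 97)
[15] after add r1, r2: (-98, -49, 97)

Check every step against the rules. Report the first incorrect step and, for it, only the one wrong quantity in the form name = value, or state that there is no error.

step 3, r1 = -5

step 1: r3 = -9 * 5 = -45 -> agrees with the printout
step 2: r2 = -7 -> same as recorded
step 3: r1 = 2 + -7 = -5 -> the printout disagrees here
So the first discrepancy is step 3, where the right value is r1 = -5.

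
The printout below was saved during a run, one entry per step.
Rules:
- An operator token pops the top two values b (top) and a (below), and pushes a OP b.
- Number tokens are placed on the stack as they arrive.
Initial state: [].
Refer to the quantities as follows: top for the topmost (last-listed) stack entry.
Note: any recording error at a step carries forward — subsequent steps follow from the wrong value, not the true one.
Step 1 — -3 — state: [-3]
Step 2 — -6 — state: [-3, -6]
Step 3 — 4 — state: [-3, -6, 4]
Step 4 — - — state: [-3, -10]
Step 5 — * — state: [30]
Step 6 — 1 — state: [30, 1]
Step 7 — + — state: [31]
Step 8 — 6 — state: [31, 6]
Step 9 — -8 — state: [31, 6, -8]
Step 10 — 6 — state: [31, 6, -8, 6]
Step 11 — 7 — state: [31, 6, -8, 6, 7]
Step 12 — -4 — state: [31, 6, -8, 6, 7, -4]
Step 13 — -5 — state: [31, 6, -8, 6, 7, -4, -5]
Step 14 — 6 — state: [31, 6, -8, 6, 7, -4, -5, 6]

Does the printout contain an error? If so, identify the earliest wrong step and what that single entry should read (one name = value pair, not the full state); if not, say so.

no error

1. push -3: top = -3 (no discrepancy)
2. push -6: top = -6 (same as recorded)
3. push 4: top = 4 (matches)
4. -6 - 4 = -10 (checks out)
5. -3 * -10 = 30 (checks out)
6. push 1: top = 1 (agrees with the printout)
7. 30 + 1 = 31 (verified)
8. push 6: top = 6 (in agreement)
9. push -8: top = -8 (confirmed correct)
10. push 6: top = 6 (in agreement)
11. push 7: top = 7 (same as recorded)
12. push -4: top = -4 (agrees with the printout)
13. push -5: top = -5 (verified)
14. push 6: top = 6 (same as recorded)
No step deviates from the rules.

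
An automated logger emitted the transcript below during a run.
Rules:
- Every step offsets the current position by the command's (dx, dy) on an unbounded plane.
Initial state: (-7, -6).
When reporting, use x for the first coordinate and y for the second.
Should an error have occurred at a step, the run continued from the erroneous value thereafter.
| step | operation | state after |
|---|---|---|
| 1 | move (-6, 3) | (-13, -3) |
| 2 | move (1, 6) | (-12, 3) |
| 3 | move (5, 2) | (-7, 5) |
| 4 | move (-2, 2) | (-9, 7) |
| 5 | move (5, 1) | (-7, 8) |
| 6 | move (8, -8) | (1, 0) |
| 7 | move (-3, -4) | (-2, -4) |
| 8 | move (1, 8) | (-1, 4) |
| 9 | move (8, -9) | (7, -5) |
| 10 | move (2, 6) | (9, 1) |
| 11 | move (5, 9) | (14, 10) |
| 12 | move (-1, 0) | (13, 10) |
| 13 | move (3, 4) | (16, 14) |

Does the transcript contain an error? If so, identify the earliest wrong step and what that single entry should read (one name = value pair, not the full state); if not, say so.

step 5, x = -4

Recomputing the run from the initial state:
step 1: x = -13, y = -3
step 2: x = -12, y = 3
step 3: x = -7, y = 5
step 4: x = -9, y = 7
step 5: x = -4, y = 8
step 6: x = 4, y = 0
step 7: x = 1, y = -4
step 8: x = 2, y = 4
step 9: x = 10, y = -5
step 10: x = 12, y = 1
step 11: x = 17, y = 10
step 12: x = 16, y = 10
step 13: x = 19, y = 14
The first disagreement with the transcript is at step 5, where the value should be x = -4.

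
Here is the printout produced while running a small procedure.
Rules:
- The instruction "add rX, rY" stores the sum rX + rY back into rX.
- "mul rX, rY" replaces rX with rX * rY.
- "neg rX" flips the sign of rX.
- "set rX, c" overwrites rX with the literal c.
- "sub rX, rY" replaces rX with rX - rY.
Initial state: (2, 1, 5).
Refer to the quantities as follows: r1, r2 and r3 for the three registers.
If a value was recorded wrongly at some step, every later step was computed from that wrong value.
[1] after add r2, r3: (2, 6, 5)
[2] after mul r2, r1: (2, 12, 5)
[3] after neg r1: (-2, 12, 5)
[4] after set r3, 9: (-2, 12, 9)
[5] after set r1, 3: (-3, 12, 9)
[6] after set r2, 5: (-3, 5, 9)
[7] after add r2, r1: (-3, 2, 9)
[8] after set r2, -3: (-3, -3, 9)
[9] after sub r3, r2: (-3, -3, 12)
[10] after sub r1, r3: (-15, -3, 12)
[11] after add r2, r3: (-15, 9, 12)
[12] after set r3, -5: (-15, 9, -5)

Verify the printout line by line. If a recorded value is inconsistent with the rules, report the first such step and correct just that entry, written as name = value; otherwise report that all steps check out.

step 5, r1 = 3

step 1: r2 = 1 + 5 = 6 -> checks out
step 2: r2 = 6 * 2 = 12 -> exactly as logged
step 3: r1 = -(2) = -2 -> matches
step 4: r3 = 9 -> matches
step 5: r1 = 3 -> this is not what the printout shows
Step 5 is the first one off; corrected, r1 = 3.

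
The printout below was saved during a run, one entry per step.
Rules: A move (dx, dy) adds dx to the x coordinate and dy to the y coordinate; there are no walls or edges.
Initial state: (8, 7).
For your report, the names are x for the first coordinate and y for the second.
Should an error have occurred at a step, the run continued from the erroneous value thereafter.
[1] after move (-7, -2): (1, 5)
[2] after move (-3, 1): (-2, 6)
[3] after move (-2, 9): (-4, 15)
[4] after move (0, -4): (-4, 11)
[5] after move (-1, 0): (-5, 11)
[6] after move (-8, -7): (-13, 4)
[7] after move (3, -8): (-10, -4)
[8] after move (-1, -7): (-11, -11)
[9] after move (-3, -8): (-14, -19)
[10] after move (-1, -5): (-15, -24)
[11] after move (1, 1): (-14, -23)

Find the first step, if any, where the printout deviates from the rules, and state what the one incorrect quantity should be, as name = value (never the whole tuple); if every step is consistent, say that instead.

no error

1. x = 8 + (-7) = 1, y = 7 + (-2) = 5 (no discrepancy)
2. x = 1 + (-3) = -2, y = 5 + (1) = 6 (no discrepancy)
3. x = -2 + (-2) = -4, y = 6 + (9) = 15 (same as recorded)
4. x = -4 + (0) = -4, y = 15 + (-4) = 11 (no discrepancy)
5. x = -4 + (-1) = -5, y = 11 + (0) = 11 (no discrepancy)
6. x = -5 + (-8) = -13, y = 11 + (-7) = 4 (exactly as logged)
7. x = -13 + (3) = -10, y = 4 + (-8) = -4 (no discrepancy)
8. x = -10 + (-1) = -11, y = -4 + (-7) = -11 (exactly as logged)
9. x = -11 + (-3) = -14, y = -11 + (-8) = -19 (checks out)
10. x = -14 + (-1) = -15, y = -19 + (-5) = -24 (matches)
11. x = -15 + (1) = -14, y = -24 + (1) = -23 (no discrepancy)
All steps check out; nothing to correct.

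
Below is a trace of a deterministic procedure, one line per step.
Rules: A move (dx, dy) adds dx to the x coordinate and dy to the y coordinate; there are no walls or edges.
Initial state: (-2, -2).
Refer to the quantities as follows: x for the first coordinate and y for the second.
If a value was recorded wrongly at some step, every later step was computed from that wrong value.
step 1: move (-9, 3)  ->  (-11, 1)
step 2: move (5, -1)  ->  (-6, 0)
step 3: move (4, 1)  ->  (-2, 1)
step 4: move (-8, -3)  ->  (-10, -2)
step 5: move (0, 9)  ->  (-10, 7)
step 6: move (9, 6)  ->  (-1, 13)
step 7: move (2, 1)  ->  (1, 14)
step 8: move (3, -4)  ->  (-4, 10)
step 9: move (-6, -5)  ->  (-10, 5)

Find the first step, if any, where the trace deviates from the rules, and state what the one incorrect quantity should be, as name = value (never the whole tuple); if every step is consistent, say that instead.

step 8, x = 4

step 1: x = -2 + (-9) = -11, y = -2 + (3) = 1 -> confirmed correct
step 2: x = -11 + (5) = -6, y = 1 + (-1) = 0 -> in agreement
step 3: x = -6 + (4) = -2, y = 0 + (1) = 1 -> agrees with the trace
step 4: x = -2 + (-8) = -10, y = 1 + (-3) = -2 -> consistent with the trace
step 5: x = -10 + (0) = -10, y = -2 + (9) = 7 -> consistent with the trace
step 6: x = -10 + (9) = -1, y = 7 + (6) = 13 -> in agreement
step 7: x = -1 + (2) = 1, y = 13 + (1) = 14 -> verified
step 8: x = 1 + (3) = 4, y = 14 + (-4) = 10 -> first mismatch against the trace
The audit stops at step 8: the recorded entry is wrong and should be x = 4.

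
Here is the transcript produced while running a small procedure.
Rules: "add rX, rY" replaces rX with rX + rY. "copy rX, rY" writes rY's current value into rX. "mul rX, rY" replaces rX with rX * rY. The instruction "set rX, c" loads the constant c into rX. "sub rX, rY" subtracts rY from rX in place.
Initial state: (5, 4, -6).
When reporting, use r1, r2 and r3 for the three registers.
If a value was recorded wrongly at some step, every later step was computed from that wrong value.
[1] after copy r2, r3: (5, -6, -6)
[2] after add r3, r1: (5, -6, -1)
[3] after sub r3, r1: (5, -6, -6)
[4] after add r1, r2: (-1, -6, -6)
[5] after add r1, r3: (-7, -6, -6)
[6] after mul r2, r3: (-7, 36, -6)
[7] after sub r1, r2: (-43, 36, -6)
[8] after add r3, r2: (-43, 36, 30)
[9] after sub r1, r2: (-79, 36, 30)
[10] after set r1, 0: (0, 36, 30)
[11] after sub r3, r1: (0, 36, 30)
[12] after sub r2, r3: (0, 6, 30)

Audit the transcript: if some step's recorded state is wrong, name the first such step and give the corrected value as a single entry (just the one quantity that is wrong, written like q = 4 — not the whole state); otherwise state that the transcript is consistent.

step 1: r2 = -6 -> in agreement
step 2: r3 = -6 + 5 = -1 -> agrees with the transcript
step 3: r3 = -1 - 5 = -6 -> exactly as logged
step 4: r1 = 5 + -6 = -1 -> exactly as logged
step 5: r1 = -1 + -6 = -7 -> verified
step 6: r2 = -6 * -6 = 36 -> in agreement
step 7: r1 = -7 - 36 = -43 -> no discrepancy
step 8: r3 = -6 + 36 = 30 -> matches
step 9: r1 = -43 - 36 = -79 -> matches
step 10: r1 = 0 -> checks out
step 11: r3 = 30 - 0 = 30 -> confirmed correct
step 12: r2 = 36 - 30 = 6 -> exactly as logged
All entries verified; no error found.

no error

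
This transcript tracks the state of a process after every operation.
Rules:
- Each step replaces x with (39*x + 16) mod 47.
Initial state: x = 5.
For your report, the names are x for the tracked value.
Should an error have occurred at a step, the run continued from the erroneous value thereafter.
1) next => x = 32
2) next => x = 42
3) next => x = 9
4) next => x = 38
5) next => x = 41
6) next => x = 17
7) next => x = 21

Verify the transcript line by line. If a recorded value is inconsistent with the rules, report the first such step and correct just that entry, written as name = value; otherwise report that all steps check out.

step 1, x = 23

step 1: x = (39*5 + 16) mod 47 = 23 -> not what was recorded
Conclusion: step 1 carries the first error; the entry should be x = 23.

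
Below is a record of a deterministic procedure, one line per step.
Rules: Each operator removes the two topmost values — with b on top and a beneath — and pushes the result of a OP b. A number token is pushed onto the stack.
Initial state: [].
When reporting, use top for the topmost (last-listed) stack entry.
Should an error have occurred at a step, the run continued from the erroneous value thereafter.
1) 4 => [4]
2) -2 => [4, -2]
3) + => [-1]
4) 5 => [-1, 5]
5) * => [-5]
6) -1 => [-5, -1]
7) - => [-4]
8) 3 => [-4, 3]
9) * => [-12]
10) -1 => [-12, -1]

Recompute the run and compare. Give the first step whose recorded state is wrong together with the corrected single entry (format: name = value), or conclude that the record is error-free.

step 3, top = 2

1. push 4: top = 4 (matches)
2. push -2: top = -2 (verified)
3. 4 + -2 = 2 (the recorded entry deviates here)
That makes step 3 the first incorrect line — top = 2 is what it should show.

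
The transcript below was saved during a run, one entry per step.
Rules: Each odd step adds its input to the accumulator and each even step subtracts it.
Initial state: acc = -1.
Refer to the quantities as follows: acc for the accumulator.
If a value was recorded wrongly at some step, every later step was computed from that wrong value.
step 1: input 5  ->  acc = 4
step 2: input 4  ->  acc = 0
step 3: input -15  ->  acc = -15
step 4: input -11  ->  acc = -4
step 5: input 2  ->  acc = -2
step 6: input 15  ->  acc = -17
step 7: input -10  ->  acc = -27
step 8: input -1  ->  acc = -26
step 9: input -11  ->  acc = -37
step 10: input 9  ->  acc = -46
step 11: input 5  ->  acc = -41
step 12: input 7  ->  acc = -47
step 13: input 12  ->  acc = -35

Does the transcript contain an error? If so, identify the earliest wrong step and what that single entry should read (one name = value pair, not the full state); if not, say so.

step 1: acc = -1 + 5 = 4 -> agrees with the transcript
step 2: acc = 4 - 4 = 0 -> verified
step 3: acc = 0 + -15 = -15 -> in agreement
step 4: acc = -15 - -11 = -4 -> no discrepancy
step 5: acc = -4 + 2 = -2 -> matches
step 6: acc = -2 - 15 = -17 -> agrees with the transcript
step 7: acc = -17 + -10 = -27 -> confirmed correct
step 8: acc = -27 - -1 = -26 -> in agreement
step 9: acc = -26 + -11 = -37 -> exactly as logged
step 10: acc = -37 - 9 = -46 -> checks out
step 11: acc = -46 + 5 = -41 -> confirmed correct
step 12: acc = -41 - 7 = -48 -> not what was recorded
The earliest wrong entry is at step 12: it should read acc = -48.

step 12, acc = -48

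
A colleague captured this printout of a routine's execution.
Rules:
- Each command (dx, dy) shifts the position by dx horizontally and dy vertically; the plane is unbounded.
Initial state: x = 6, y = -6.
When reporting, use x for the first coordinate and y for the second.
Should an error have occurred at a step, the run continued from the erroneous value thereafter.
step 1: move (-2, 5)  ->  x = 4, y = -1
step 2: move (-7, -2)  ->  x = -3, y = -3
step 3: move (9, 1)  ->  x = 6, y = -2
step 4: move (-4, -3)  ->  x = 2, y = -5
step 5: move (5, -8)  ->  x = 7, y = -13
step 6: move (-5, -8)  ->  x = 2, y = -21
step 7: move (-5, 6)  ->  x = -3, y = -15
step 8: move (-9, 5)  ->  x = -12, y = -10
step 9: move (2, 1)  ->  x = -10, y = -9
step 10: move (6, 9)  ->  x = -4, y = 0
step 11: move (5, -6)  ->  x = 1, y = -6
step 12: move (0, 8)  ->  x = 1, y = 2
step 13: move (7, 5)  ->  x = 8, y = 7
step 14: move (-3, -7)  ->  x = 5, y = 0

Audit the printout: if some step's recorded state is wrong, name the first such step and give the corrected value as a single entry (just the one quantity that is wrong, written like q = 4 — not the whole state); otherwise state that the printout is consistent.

Recomputing the run from the initial state:
step 1: x = 4, y = -1
step 2: x = -3, y = -3
step 3: x = 6, y = -2
step 4: x = 2, y = -5
step 5: x = 7, y = -13
step 6: x = 2, y = -21
step 7: x = -3, y = -15
step 8: x = -12, y = -10
step 9: x = -10, y = -9
step 10: x = -4, y = 0
step 11: x = 1, y = -6
step 12: x = 1, y = 2
step 13: x = 8, y = 7
step 14: x = 5, y = 0
This matches the printout at every step.

no error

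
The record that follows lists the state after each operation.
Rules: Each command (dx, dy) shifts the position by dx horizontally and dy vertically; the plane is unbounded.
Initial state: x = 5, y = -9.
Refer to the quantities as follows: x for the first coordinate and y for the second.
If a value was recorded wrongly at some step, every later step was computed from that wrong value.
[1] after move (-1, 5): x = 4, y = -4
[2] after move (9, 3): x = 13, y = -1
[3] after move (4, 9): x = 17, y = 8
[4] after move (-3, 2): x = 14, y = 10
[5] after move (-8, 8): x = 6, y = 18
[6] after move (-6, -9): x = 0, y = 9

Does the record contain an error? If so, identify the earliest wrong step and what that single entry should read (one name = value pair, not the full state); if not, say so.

no error

Step 1: x = 5 + (-1) = 4, y = -9 + (5) = -4 — in agreement.
Step 2: x = 4 + (9) = 13, y = -4 + (3) = -1 — agrees with the record.
Step 3: x = 13 + (4) = 17, y = -1 + (9) = 8 — no discrepancy.
Step 4: x = 17 + (-3) = 14, y = 8 + (2) = 10 — confirmed correct.
Step 5: x = 14 + (-8) = 6, y = 10 + (8) = 18 — verified.
Step 6: x = 6 + (-6) = 0, y = 18 + (-9) = 9 — checks out.
The whole run recomputes cleanly — no discrepancies.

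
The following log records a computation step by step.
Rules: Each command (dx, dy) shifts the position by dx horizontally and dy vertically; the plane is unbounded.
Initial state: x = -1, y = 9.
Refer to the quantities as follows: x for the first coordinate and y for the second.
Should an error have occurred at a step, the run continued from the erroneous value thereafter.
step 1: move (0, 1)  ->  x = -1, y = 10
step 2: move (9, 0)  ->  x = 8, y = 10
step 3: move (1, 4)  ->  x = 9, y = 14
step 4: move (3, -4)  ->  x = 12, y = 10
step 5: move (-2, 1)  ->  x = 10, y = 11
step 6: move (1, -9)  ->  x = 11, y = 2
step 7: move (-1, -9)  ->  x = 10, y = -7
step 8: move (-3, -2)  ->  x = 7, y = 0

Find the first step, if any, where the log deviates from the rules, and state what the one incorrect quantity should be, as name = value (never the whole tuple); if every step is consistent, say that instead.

step 1: x = -1 + (0) = -1, y = 9 + (1) = 10 -> matches
step 2: x = -1 + (9) = 8, y = 10 + (0) = 10 -> checks out
step 3: x = 8 + (1) = 9, y = 10 + (4) = 14 -> verified
step 4: x = 9 + (3) = 12, y = 14 + (-4) = 10 -> exactly as logged
step 5: x = 12 + (-2) = 10, y = 10 + (1) = 11 -> verified
step 6: x = 10 + (1) = 11, y = 11 + (-9) = 2 -> agrees with the log
step 7: x = 11 + (-1) = 10, y = 2 + (-9) = -7 -> checks out
step 8: x = 10 + (-3) = 7, y = -7 + (-2) = -9 -> the log disagrees here
Conclusion: step 8 carries the first error; the entry should be y = -9.

step 8, y = -9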